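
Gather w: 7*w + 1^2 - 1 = 7*w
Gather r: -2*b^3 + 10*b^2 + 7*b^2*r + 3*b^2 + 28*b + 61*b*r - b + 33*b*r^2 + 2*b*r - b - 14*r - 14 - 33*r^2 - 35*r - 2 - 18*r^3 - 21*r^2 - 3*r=-2*b^3 + 13*b^2 + 26*b - 18*r^3 + r^2*(33*b - 54) + r*(7*b^2 + 63*b - 52) - 16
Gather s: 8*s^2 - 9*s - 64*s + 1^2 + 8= 8*s^2 - 73*s + 9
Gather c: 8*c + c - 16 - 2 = 9*c - 18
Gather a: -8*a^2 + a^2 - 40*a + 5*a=-7*a^2 - 35*a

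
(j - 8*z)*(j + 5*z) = j^2 - 3*j*z - 40*z^2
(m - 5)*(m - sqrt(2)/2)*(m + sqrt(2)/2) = m^3 - 5*m^2 - m/2 + 5/2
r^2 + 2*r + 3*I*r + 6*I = (r + 2)*(r + 3*I)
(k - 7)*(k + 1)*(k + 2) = k^3 - 4*k^2 - 19*k - 14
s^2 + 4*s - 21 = (s - 3)*(s + 7)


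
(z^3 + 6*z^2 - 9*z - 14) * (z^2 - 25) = z^5 + 6*z^4 - 34*z^3 - 164*z^2 + 225*z + 350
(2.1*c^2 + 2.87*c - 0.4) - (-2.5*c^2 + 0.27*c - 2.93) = 4.6*c^2 + 2.6*c + 2.53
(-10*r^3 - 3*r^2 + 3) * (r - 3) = -10*r^4 + 27*r^3 + 9*r^2 + 3*r - 9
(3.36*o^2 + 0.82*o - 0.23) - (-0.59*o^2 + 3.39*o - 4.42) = 3.95*o^2 - 2.57*o + 4.19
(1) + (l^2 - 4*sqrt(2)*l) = l^2 - 4*sqrt(2)*l + 1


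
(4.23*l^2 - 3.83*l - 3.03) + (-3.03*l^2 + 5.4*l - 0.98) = 1.2*l^2 + 1.57*l - 4.01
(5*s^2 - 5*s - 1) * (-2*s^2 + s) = -10*s^4 + 15*s^3 - 3*s^2 - s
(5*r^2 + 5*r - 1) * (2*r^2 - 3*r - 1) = 10*r^4 - 5*r^3 - 22*r^2 - 2*r + 1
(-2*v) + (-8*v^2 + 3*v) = -8*v^2 + v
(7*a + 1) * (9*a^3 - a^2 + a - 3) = 63*a^4 + 2*a^3 + 6*a^2 - 20*a - 3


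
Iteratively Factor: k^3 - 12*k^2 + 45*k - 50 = (k - 5)*(k^2 - 7*k + 10) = (k - 5)*(k - 2)*(k - 5)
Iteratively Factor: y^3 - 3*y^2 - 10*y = (y + 2)*(y^2 - 5*y) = (y - 5)*(y + 2)*(y)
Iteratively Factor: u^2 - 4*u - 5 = (u - 5)*(u + 1)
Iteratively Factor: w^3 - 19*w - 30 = (w + 3)*(w^2 - 3*w - 10) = (w + 2)*(w + 3)*(w - 5)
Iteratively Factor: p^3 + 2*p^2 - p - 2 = (p + 2)*(p^2 - 1) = (p - 1)*(p + 2)*(p + 1)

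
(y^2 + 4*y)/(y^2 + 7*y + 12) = y/(y + 3)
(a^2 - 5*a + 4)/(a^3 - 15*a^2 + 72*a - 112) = (a - 1)/(a^2 - 11*a + 28)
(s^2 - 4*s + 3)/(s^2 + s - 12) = (s - 1)/(s + 4)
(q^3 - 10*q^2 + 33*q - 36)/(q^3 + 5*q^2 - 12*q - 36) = (q^2 - 7*q + 12)/(q^2 + 8*q + 12)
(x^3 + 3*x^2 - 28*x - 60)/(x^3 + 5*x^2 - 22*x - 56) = (x^2 + x - 30)/(x^2 + 3*x - 28)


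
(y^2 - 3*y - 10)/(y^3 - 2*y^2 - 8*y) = (y - 5)/(y*(y - 4))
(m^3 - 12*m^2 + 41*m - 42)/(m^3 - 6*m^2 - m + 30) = (m^2 - 9*m + 14)/(m^2 - 3*m - 10)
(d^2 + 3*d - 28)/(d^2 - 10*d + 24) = (d + 7)/(d - 6)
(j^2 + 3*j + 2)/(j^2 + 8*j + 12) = (j + 1)/(j + 6)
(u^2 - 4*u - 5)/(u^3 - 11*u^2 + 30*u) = (u + 1)/(u*(u - 6))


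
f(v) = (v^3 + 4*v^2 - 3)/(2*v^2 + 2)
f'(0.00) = 0.00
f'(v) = -4*v*(v^3 + 4*v^2 - 3)/(2*v^2 + 2)^2 + (3*v^2 + 8*v)/(2*v^2 + 2)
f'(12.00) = 0.51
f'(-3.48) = 0.39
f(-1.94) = 0.50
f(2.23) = 2.34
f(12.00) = 7.93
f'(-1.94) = -0.04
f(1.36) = 1.21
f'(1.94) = 1.16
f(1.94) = 2.03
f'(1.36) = 1.72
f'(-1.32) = -0.68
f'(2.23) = 0.99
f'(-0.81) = -1.63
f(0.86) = 0.17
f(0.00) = -1.50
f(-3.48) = 0.13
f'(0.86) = 2.45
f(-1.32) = 0.30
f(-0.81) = -0.27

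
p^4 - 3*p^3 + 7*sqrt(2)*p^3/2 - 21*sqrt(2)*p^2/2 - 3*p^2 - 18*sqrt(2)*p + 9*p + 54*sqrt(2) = (p - 3)*(p - 3*sqrt(2)/2)*(p + 2*sqrt(2))*(p + 3*sqrt(2))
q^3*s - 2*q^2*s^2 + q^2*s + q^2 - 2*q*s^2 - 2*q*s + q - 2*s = (q + 1)*(q - 2*s)*(q*s + 1)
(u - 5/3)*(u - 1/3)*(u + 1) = u^3 - u^2 - 13*u/9 + 5/9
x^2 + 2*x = x*(x + 2)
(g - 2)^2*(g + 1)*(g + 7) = g^4 + 4*g^3 - 21*g^2 + 4*g + 28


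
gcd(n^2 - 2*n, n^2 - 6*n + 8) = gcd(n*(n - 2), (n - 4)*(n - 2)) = n - 2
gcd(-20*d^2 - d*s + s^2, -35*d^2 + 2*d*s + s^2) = -5*d + s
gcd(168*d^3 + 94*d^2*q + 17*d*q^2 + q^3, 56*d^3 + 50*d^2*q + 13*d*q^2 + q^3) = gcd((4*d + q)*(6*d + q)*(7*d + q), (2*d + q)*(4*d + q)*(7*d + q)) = 28*d^2 + 11*d*q + q^2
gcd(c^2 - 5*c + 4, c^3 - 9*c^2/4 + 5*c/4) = c - 1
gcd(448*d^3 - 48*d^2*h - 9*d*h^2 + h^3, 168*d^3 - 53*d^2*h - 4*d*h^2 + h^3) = 56*d^2 + d*h - h^2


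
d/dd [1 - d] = -1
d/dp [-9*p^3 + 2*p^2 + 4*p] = -27*p^2 + 4*p + 4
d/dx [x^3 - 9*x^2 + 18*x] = 3*x^2 - 18*x + 18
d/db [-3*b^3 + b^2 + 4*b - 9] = -9*b^2 + 2*b + 4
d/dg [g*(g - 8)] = 2*g - 8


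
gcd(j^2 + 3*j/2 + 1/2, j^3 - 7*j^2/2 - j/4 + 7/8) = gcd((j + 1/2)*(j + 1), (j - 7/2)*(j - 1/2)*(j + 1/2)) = j + 1/2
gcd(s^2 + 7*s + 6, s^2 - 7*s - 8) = s + 1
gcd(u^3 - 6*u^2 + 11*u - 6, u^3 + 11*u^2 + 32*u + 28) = 1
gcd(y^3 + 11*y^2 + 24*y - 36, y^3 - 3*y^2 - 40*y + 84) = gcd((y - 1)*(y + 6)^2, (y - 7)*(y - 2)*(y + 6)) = y + 6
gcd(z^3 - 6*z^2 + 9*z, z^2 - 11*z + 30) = 1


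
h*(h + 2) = h^2 + 2*h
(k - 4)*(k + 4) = k^2 - 16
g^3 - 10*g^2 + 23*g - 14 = (g - 7)*(g - 2)*(g - 1)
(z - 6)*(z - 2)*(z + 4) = z^3 - 4*z^2 - 20*z + 48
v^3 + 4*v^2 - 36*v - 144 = (v - 6)*(v + 4)*(v + 6)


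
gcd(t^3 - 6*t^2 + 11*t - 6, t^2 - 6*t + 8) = t - 2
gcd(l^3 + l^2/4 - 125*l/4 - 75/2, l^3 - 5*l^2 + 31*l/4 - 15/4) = 1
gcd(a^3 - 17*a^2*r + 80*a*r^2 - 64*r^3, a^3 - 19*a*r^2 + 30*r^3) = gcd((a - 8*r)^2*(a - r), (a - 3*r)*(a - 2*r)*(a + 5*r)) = 1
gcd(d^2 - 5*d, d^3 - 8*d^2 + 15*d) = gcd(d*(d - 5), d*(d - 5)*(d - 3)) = d^2 - 5*d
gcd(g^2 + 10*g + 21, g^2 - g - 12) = g + 3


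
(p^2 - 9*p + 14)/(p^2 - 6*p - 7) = (p - 2)/(p + 1)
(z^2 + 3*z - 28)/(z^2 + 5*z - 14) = (z - 4)/(z - 2)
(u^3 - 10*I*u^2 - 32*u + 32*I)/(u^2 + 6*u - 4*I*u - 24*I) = (u^2 - 6*I*u - 8)/(u + 6)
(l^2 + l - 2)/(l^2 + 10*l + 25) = (l^2 + l - 2)/(l^2 + 10*l + 25)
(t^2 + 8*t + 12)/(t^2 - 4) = (t + 6)/(t - 2)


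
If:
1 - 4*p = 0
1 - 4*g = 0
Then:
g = 1/4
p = 1/4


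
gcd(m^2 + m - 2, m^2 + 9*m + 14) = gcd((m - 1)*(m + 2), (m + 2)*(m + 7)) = m + 2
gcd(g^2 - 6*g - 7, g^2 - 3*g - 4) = g + 1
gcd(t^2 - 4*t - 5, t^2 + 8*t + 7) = t + 1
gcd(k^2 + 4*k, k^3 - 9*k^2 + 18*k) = k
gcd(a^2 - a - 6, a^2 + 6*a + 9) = 1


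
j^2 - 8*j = j*(j - 8)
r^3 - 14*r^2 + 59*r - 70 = (r - 7)*(r - 5)*(r - 2)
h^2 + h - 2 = (h - 1)*(h + 2)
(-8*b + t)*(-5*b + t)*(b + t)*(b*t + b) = 40*b^4*t + 40*b^4 + 27*b^3*t^2 + 27*b^3*t - 12*b^2*t^3 - 12*b^2*t^2 + b*t^4 + b*t^3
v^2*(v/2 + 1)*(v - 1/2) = v^4/2 + 3*v^3/4 - v^2/2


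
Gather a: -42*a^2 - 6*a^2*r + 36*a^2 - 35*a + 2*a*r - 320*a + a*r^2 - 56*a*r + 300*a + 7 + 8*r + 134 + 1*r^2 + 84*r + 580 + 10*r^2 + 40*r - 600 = a^2*(-6*r - 6) + a*(r^2 - 54*r - 55) + 11*r^2 + 132*r + 121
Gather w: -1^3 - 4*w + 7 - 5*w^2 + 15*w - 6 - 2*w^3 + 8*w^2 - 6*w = -2*w^3 + 3*w^2 + 5*w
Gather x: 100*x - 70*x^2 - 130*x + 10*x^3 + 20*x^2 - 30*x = 10*x^3 - 50*x^2 - 60*x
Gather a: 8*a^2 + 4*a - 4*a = 8*a^2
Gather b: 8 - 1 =7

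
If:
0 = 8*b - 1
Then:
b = 1/8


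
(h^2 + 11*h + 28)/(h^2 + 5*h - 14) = (h + 4)/(h - 2)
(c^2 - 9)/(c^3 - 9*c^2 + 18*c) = (c + 3)/(c*(c - 6))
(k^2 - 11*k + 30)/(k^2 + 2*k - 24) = (k^2 - 11*k + 30)/(k^2 + 2*k - 24)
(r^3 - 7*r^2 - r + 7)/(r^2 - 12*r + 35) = (r^2 - 1)/(r - 5)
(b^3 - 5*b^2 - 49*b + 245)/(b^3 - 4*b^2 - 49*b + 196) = (b - 5)/(b - 4)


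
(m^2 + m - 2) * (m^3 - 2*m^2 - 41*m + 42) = m^5 - m^4 - 45*m^3 + 5*m^2 + 124*m - 84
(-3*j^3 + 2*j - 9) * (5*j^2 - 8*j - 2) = -15*j^5 + 24*j^4 + 16*j^3 - 61*j^2 + 68*j + 18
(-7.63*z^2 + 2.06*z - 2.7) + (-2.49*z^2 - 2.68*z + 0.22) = -10.12*z^2 - 0.62*z - 2.48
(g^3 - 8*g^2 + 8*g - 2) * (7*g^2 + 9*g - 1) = 7*g^5 - 47*g^4 - 17*g^3 + 66*g^2 - 26*g + 2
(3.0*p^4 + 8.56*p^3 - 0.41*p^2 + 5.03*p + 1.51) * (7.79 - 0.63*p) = -1.89*p^5 + 17.9772*p^4 + 66.9407*p^3 - 6.3628*p^2 + 38.2324*p + 11.7629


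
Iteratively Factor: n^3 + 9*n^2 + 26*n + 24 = (n + 3)*(n^2 + 6*n + 8) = (n + 2)*(n + 3)*(n + 4)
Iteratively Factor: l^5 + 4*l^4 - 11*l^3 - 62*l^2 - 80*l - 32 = (l + 4)*(l^4 - 11*l^2 - 18*l - 8) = (l + 1)*(l + 4)*(l^3 - l^2 - 10*l - 8) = (l + 1)*(l + 2)*(l + 4)*(l^2 - 3*l - 4) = (l + 1)^2*(l + 2)*(l + 4)*(l - 4)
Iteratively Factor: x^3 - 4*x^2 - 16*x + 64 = (x - 4)*(x^2 - 16) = (x - 4)^2*(x + 4)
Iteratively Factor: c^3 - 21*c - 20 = (c + 1)*(c^2 - c - 20) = (c + 1)*(c + 4)*(c - 5)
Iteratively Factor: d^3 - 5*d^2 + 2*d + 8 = (d - 4)*(d^2 - d - 2) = (d - 4)*(d - 2)*(d + 1)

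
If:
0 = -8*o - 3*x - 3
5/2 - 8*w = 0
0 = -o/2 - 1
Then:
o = -2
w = 5/16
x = 13/3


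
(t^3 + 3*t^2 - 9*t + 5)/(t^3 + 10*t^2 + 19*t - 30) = (t - 1)/(t + 6)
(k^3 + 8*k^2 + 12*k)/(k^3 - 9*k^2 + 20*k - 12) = k*(k^2 + 8*k + 12)/(k^3 - 9*k^2 + 20*k - 12)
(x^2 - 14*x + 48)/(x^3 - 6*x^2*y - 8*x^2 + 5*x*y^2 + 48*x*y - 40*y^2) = (x - 6)/(x^2 - 6*x*y + 5*y^2)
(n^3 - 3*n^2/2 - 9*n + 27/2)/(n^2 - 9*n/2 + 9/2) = n + 3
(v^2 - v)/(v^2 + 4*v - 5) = v/(v + 5)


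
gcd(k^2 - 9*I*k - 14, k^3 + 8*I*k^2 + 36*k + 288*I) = 1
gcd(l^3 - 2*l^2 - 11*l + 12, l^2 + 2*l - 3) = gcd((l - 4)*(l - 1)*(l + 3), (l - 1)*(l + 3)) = l^2 + 2*l - 3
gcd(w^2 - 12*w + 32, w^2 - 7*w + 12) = w - 4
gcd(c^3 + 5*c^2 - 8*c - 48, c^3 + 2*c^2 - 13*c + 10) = 1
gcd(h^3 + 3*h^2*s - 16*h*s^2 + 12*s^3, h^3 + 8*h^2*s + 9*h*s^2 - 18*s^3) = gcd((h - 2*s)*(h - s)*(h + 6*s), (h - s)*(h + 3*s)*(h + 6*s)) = -h^2 - 5*h*s + 6*s^2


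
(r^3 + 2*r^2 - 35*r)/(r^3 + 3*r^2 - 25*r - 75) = r*(r + 7)/(r^2 + 8*r + 15)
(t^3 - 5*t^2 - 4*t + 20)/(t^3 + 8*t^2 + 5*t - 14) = (t^2 - 7*t + 10)/(t^2 + 6*t - 7)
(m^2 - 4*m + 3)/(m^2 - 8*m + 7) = (m - 3)/(m - 7)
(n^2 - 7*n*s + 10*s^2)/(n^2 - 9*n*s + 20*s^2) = (-n + 2*s)/(-n + 4*s)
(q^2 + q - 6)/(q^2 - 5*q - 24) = (q - 2)/(q - 8)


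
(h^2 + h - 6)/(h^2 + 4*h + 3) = (h - 2)/(h + 1)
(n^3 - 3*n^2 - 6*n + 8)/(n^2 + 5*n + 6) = (n^2 - 5*n + 4)/(n + 3)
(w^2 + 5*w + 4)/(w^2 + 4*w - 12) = (w^2 + 5*w + 4)/(w^2 + 4*w - 12)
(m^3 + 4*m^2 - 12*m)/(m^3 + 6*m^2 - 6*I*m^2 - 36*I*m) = (m - 2)/(m - 6*I)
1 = 1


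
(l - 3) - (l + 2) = -5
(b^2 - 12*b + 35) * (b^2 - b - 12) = b^4 - 13*b^3 + 35*b^2 + 109*b - 420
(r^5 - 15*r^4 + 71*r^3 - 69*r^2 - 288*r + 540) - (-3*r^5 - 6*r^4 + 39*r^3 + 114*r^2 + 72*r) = 4*r^5 - 9*r^4 + 32*r^3 - 183*r^2 - 360*r + 540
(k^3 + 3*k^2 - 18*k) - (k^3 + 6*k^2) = -3*k^2 - 18*k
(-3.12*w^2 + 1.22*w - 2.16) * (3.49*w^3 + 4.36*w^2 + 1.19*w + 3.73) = -10.8888*w^5 - 9.3454*w^4 - 5.932*w^3 - 19.6034*w^2 + 1.9802*w - 8.0568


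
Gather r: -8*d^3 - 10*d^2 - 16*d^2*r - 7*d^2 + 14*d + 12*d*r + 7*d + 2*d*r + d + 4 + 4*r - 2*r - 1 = -8*d^3 - 17*d^2 + 22*d + r*(-16*d^2 + 14*d + 2) + 3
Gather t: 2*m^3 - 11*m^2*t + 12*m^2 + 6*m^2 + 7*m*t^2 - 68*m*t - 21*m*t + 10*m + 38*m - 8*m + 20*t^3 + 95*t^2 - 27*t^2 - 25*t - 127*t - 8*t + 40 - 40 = 2*m^3 + 18*m^2 + 40*m + 20*t^3 + t^2*(7*m + 68) + t*(-11*m^2 - 89*m - 160)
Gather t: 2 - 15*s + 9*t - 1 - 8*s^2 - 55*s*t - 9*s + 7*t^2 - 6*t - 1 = -8*s^2 - 24*s + 7*t^2 + t*(3 - 55*s)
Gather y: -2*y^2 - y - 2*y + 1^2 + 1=-2*y^2 - 3*y + 2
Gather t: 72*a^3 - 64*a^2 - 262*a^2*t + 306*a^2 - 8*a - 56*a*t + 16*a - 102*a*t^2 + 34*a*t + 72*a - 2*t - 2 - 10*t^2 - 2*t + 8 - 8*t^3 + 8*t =72*a^3 + 242*a^2 + 80*a - 8*t^3 + t^2*(-102*a - 10) + t*(-262*a^2 - 22*a + 4) + 6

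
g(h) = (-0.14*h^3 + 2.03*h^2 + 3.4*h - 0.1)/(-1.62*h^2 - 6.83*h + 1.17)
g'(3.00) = 0.01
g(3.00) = -0.73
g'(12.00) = 0.07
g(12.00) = -0.29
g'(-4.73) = -39.73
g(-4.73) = -15.91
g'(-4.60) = -101.01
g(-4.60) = -24.15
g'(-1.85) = -0.65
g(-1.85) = 0.17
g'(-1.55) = -0.50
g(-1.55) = 0.00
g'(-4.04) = -41.67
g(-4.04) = 12.29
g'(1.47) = -0.01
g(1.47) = -0.71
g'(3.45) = 0.01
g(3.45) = -0.72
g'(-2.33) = -1.06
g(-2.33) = 0.58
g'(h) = (3.24*h + 6.83)*(-0.14*h^3 + 2.03*h^2 + 3.4*h - 0.1)/(-1.62*h^2 - 6.83*h + 1.17)^2 + (-0.42*h^2 + 4.06*h + 3.4)/(-1.62*h^2 - 6.83*h + 1.17) = (0.2268*h^4 + 1.9124*h^3 - 8.8483*h^2 + 4.4262*h + 3.295)/(2.6244*h^4 + 22.1292*h^3 + 42.8581*h^2 - 15.9822*h + 1.3689)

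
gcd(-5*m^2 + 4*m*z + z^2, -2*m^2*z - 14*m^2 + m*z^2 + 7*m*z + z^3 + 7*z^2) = -m + z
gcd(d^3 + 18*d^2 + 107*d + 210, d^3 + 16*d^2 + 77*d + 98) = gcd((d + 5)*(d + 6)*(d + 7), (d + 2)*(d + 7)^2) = d + 7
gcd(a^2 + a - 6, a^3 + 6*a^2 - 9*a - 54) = a + 3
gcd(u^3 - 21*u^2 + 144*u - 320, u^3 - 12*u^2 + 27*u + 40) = u^2 - 13*u + 40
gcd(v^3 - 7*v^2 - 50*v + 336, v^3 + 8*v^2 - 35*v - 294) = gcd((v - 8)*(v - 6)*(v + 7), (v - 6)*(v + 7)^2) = v^2 + v - 42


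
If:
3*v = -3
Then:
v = -1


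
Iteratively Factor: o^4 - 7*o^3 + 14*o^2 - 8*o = (o)*(o^3 - 7*o^2 + 14*o - 8) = o*(o - 2)*(o^2 - 5*o + 4) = o*(o - 2)*(o - 1)*(o - 4)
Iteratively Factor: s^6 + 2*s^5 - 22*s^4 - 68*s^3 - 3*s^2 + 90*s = (s - 1)*(s^5 + 3*s^4 - 19*s^3 - 87*s^2 - 90*s) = (s - 1)*(s + 2)*(s^4 + s^3 - 21*s^2 - 45*s) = (s - 5)*(s - 1)*(s + 2)*(s^3 + 6*s^2 + 9*s) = (s - 5)*(s - 1)*(s + 2)*(s + 3)*(s^2 + 3*s) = s*(s - 5)*(s - 1)*(s + 2)*(s + 3)*(s + 3)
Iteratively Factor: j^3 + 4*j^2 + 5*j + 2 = (j + 2)*(j^2 + 2*j + 1) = (j + 1)*(j + 2)*(j + 1)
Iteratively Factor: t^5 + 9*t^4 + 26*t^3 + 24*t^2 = (t + 2)*(t^4 + 7*t^3 + 12*t^2) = t*(t + 2)*(t^3 + 7*t^2 + 12*t) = t^2*(t + 2)*(t^2 + 7*t + 12) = t^2*(t + 2)*(t + 4)*(t + 3)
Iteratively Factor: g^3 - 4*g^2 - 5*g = (g)*(g^2 - 4*g - 5) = g*(g - 5)*(g + 1)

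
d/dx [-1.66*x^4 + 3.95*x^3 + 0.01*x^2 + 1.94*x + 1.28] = -6.64*x^3 + 11.85*x^2 + 0.02*x + 1.94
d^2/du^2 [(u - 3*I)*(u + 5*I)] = 2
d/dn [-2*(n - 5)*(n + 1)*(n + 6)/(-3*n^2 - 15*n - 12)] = 2*(n^2 + 8*n + 34)/(3*(n^2 + 8*n + 16))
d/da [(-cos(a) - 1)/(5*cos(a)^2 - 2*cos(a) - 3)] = (5*sin(a)^2 - 10*cos(a) - 6)*sin(a)/(-5*cos(a)^2 + 2*cos(a) + 3)^2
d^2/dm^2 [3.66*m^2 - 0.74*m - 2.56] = 7.32000000000000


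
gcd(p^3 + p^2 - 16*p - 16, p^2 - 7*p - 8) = p + 1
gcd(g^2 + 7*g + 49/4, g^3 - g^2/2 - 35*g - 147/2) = g + 7/2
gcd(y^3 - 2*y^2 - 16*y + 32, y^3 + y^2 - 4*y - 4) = y - 2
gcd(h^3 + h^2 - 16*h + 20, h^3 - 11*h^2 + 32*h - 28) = h^2 - 4*h + 4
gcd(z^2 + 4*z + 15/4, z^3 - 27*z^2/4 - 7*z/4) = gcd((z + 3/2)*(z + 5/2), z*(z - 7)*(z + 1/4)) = 1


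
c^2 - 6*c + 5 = (c - 5)*(c - 1)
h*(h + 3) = h^2 + 3*h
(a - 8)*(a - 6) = a^2 - 14*a + 48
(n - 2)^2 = n^2 - 4*n + 4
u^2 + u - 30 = (u - 5)*(u + 6)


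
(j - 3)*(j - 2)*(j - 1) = j^3 - 6*j^2 + 11*j - 6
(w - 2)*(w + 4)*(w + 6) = w^3 + 8*w^2 + 4*w - 48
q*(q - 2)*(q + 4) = q^3 + 2*q^2 - 8*q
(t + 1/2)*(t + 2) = t^2 + 5*t/2 + 1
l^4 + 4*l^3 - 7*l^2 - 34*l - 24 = (l - 3)*(l + 1)*(l + 2)*(l + 4)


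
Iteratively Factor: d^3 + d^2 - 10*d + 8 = (d + 4)*(d^2 - 3*d + 2) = (d - 2)*(d + 4)*(d - 1)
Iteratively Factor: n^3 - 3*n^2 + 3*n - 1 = (n - 1)*(n^2 - 2*n + 1) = (n - 1)^2*(n - 1)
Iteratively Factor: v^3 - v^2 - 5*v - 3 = (v + 1)*(v^2 - 2*v - 3) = (v + 1)^2*(v - 3)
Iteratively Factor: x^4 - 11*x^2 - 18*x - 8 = (x + 1)*(x^3 - x^2 - 10*x - 8) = (x + 1)^2*(x^2 - 2*x - 8) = (x + 1)^2*(x + 2)*(x - 4)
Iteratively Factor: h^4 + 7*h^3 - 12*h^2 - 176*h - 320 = (h + 4)*(h^3 + 3*h^2 - 24*h - 80) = (h + 4)^2*(h^2 - h - 20) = (h - 5)*(h + 4)^2*(h + 4)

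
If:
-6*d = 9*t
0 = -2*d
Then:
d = 0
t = 0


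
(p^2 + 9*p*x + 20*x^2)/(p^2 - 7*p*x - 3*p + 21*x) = (p^2 + 9*p*x + 20*x^2)/(p^2 - 7*p*x - 3*p + 21*x)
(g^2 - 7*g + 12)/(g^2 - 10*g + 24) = (g - 3)/(g - 6)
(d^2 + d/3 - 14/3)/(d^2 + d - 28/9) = 3*(d - 2)/(3*d - 4)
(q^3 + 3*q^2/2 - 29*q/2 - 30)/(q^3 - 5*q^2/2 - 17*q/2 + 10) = (q + 3)/(q - 1)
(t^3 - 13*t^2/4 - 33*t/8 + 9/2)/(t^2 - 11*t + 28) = (8*t^2 + 6*t - 9)/(8*(t - 7))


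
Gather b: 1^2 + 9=10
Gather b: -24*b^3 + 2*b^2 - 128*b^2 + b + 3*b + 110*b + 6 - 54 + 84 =-24*b^3 - 126*b^2 + 114*b + 36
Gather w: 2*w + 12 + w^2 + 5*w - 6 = w^2 + 7*w + 6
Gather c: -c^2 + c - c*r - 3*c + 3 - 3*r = -c^2 + c*(-r - 2) - 3*r + 3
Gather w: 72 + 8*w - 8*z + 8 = 8*w - 8*z + 80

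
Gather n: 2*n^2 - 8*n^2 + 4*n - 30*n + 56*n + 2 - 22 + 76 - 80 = -6*n^2 + 30*n - 24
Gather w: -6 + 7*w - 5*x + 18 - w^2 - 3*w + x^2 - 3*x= -w^2 + 4*w + x^2 - 8*x + 12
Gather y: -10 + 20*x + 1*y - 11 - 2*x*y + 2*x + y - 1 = 22*x + y*(2 - 2*x) - 22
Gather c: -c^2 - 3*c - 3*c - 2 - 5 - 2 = -c^2 - 6*c - 9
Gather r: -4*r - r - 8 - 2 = -5*r - 10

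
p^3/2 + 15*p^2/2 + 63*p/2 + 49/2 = (p/2 + 1/2)*(p + 7)^2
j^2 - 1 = (j - 1)*(j + 1)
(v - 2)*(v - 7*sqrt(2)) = v^2 - 7*sqrt(2)*v - 2*v + 14*sqrt(2)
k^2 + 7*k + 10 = (k + 2)*(k + 5)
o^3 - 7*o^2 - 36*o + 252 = (o - 7)*(o - 6)*(o + 6)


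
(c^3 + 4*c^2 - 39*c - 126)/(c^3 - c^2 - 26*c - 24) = (c^2 + 10*c + 21)/(c^2 + 5*c + 4)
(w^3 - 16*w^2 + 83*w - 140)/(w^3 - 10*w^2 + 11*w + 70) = (w - 4)/(w + 2)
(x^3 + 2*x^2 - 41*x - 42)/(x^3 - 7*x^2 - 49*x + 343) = (x^2 - 5*x - 6)/(x^2 - 14*x + 49)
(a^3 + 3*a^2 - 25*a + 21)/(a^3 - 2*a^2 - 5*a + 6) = (a + 7)/(a + 2)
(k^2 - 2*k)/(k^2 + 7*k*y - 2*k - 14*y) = k/(k + 7*y)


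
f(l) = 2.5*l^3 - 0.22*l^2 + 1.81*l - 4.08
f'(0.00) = 1.81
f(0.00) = -4.08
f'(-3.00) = 70.63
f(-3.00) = -78.99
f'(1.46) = 17.15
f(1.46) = 5.87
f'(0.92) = 7.75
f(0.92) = -0.65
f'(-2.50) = 49.78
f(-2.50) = -49.04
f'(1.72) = 23.24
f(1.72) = 11.10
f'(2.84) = 61.05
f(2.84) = 56.55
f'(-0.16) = 2.07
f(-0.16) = -4.39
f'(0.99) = 8.73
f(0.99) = -0.08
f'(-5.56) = 236.11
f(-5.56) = -450.64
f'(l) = 7.5*l^2 - 0.44*l + 1.81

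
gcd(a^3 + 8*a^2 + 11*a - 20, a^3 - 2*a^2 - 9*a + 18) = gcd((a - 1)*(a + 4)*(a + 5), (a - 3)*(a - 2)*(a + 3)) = 1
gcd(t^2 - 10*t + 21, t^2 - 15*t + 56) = t - 7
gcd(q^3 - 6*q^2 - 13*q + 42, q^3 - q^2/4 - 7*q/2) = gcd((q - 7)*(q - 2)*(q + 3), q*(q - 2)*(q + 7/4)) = q - 2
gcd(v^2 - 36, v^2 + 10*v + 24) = v + 6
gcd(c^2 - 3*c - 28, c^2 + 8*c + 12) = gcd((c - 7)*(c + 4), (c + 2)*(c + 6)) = 1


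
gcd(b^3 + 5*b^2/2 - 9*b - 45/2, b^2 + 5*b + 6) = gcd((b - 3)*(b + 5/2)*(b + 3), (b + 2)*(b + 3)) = b + 3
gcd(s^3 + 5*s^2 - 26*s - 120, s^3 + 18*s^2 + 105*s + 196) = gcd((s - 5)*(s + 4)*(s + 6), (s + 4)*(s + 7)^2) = s + 4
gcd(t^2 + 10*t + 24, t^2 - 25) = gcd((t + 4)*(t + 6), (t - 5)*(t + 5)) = 1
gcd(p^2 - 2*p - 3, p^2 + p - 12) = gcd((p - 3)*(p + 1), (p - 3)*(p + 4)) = p - 3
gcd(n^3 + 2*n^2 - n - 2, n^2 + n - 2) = n^2 + n - 2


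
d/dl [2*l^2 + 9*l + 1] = 4*l + 9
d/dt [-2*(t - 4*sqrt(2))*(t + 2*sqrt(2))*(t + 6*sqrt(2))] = -6*t^2 - 16*sqrt(2)*t + 80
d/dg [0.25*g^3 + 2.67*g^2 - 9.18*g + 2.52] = 0.75*g^2 + 5.34*g - 9.18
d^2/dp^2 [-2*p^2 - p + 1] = -4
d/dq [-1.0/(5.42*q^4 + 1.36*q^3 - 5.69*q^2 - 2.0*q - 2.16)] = (21.68*q^3 + 4.08*q^2 - 11.38*q - 2.0)/(-5.42*q^4 - 1.36*q^3 + 5.69*q^2 + 2.0*q + 2.16)^2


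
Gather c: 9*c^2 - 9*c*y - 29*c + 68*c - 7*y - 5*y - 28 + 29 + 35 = 9*c^2 + c*(39 - 9*y) - 12*y + 36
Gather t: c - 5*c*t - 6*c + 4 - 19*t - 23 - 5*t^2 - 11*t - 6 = -5*c - 5*t^2 + t*(-5*c - 30) - 25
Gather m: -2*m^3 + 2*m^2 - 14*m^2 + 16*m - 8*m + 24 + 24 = -2*m^3 - 12*m^2 + 8*m + 48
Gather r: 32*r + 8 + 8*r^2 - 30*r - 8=8*r^2 + 2*r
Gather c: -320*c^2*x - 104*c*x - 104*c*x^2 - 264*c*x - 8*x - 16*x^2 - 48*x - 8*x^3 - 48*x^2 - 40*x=-320*c^2*x + c*(-104*x^2 - 368*x) - 8*x^3 - 64*x^2 - 96*x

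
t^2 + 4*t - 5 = (t - 1)*(t + 5)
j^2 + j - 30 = (j - 5)*(j + 6)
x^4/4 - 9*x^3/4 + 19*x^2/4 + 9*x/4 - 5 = (x/4 + 1/4)*(x - 5)*(x - 4)*(x - 1)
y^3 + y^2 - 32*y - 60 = (y - 6)*(y + 2)*(y + 5)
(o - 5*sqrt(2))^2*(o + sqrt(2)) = o^3 - 9*sqrt(2)*o^2 + 30*o + 50*sqrt(2)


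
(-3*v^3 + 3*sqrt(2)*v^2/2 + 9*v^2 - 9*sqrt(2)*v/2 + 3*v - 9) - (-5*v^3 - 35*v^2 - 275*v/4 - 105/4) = 2*v^3 + 3*sqrt(2)*v^2/2 + 44*v^2 - 9*sqrt(2)*v/2 + 287*v/4 + 69/4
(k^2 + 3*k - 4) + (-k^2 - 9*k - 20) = -6*k - 24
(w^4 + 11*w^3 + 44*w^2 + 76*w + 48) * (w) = w^5 + 11*w^4 + 44*w^3 + 76*w^2 + 48*w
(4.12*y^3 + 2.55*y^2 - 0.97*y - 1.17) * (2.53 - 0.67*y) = -2.7604*y^4 + 8.7151*y^3 + 7.1014*y^2 - 1.6702*y - 2.9601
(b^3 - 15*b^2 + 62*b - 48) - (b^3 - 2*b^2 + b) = -13*b^2 + 61*b - 48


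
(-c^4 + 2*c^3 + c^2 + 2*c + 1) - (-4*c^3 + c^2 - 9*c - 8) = -c^4 + 6*c^3 + 11*c + 9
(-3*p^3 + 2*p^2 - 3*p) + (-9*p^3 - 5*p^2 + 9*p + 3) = -12*p^3 - 3*p^2 + 6*p + 3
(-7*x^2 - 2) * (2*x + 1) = -14*x^3 - 7*x^2 - 4*x - 2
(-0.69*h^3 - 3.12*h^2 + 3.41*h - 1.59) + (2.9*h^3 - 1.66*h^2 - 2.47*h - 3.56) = 2.21*h^3 - 4.78*h^2 + 0.94*h - 5.15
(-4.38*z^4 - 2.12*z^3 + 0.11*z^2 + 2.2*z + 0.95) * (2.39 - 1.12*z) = 4.9056*z^5 - 8.0938*z^4 - 5.19*z^3 - 2.2011*z^2 + 4.194*z + 2.2705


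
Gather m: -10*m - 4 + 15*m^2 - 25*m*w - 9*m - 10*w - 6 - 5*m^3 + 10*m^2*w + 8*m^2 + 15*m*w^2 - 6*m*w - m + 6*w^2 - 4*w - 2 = -5*m^3 + m^2*(10*w + 23) + m*(15*w^2 - 31*w - 20) + 6*w^2 - 14*w - 12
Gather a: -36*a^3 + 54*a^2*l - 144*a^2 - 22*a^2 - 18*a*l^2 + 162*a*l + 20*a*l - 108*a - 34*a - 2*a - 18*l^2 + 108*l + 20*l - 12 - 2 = -36*a^3 + a^2*(54*l - 166) + a*(-18*l^2 + 182*l - 144) - 18*l^2 + 128*l - 14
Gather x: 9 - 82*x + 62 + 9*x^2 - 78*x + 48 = 9*x^2 - 160*x + 119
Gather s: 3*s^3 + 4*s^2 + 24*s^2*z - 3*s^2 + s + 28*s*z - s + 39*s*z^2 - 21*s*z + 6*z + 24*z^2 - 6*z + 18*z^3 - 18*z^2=3*s^3 + s^2*(24*z + 1) + s*(39*z^2 + 7*z) + 18*z^3 + 6*z^2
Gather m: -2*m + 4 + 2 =6 - 2*m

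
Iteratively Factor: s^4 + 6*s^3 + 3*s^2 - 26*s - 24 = (s + 4)*(s^3 + 2*s^2 - 5*s - 6) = (s - 2)*(s + 4)*(s^2 + 4*s + 3) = (s - 2)*(s + 1)*(s + 4)*(s + 3)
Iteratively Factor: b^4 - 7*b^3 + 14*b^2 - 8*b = (b)*(b^3 - 7*b^2 + 14*b - 8) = b*(b - 1)*(b^2 - 6*b + 8) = b*(b - 2)*(b - 1)*(b - 4)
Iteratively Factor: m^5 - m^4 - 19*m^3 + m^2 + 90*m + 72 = (m + 3)*(m^4 - 4*m^3 - 7*m^2 + 22*m + 24) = (m - 3)*(m + 3)*(m^3 - m^2 - 10*m - 8) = (m - 3)*(m + 2)*(m + 3)*(m^2 - 3*m - 4) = (m - 4)*(m - 3)*(m + 2)*(m + 3)*(m + 1)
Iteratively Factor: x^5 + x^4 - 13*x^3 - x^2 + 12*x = (x - 3)*(x^4 + 4*x^3 - x^2 - 4*x) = x*(x - 3)*(x^3 + 4*x^2 - x - 4) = x*(x - 3)*(x + 1)*(x^2 + 3*x - 4) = x*(x - 3)*(x - 1)*(x + 1)*(x + 4)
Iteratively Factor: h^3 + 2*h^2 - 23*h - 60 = (h + 4)*(h^2 - 2*h - 15) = (h - 5)*(h + 4)*(h + 3)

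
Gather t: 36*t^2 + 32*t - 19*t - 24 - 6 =36*t^2 + 13*t - 30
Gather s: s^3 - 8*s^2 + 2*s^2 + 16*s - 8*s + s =s^3 - 6*s^2 + 9*s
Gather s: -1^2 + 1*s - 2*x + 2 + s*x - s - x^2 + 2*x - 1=s*x - x^2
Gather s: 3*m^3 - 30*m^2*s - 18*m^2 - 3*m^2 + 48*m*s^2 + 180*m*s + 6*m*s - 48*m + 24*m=3*m^3 - 21*m^2 + 48*m*s^2 - 24*m + s*(-30*m^2 + 186*m)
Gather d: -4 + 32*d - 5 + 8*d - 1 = 40*d - 10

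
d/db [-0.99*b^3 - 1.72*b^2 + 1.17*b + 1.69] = -2.97*b^2 - 3.44*b + 1.17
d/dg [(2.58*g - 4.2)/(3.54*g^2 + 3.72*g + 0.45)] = (-9.1332*g^2 + 29.736*g + 16.785)/(12.5316*g^4 + 26.3376*g^3 + 17.0244*g^2 + 3.348*g + 0.2025)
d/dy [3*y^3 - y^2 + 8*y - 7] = 9*y^2 - 2*y + 8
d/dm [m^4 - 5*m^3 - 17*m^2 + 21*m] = 4*m^3 - 15*m^2 - 34*m + 21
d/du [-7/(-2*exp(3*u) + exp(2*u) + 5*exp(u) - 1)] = (-42*exp(2*u) + 14*exp(u) + 35)*exp(u)/(2*exp(3*u) - exp(2*u) - 5*exp(u) + 1)^2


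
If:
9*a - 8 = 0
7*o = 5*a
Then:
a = 8/9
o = 40/63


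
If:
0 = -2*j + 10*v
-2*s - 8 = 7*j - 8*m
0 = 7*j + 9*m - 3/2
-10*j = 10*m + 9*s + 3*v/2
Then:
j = -1275/2564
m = 1419/2564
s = -235/5128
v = -255/2564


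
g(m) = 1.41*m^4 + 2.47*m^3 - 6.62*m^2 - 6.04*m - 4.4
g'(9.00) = 4586.57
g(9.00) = 10456.66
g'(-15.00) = -17175.19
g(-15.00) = 61641.70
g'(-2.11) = 1.90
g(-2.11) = -16.38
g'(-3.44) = -102.40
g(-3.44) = 34.94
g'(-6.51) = -1161.86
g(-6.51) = 1605.37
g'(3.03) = 178.77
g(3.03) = 104.08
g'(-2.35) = -7.20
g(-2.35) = -15.82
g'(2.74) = 129.33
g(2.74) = 59.63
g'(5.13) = 882.48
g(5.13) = 1100.40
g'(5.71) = 1209.95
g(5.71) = 1703.98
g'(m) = 5.64*m^3 + 7.41*m^2 - 13.24*m - 6.04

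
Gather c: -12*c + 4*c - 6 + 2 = -8*c - 4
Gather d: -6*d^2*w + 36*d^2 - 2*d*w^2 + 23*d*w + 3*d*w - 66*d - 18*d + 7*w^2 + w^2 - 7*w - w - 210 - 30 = d^2*(36 - 6*w) + d*(-2*w^2 + 26*w - 84) + 8*w^2 - 8*w - 240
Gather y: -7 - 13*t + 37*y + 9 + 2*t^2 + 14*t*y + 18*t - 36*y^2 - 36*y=2*t^2 + 5*t - 36*y^2 + y*(14*t + 1) + 2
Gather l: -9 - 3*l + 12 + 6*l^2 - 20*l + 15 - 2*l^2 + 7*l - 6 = 4*l^2 - 16*l + 12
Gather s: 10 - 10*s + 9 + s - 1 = 18 - 9*s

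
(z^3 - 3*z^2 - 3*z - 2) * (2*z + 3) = 2*z^4 - 3*z^3 - 15*z^2 - 13*z - 6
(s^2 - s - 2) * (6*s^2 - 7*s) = 6*s^4 - 13*s^3 - 5*s^2 + 14*s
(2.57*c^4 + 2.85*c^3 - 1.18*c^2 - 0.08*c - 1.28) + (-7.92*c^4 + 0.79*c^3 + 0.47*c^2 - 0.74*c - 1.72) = -5.35*c^4 + 3.64*c^3 - 0.71*c^2 - 0.82*c - 3.0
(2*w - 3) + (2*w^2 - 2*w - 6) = 2*w^2 - 9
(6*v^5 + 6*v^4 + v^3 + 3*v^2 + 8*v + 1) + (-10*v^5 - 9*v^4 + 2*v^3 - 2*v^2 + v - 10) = -4*v^5 - 3*v^4 + 3*v^3 + v^2 + 9*v - 9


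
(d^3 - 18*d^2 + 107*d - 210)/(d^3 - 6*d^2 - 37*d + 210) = (d - 6)/(d + 6)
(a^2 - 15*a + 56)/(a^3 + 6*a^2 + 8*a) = (a^2 - 15*a + 56)/(a*(a^2 + 6*a + 8))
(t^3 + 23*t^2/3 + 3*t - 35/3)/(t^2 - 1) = (3*t^2 + 26*t + 35)/(3*(t + 1))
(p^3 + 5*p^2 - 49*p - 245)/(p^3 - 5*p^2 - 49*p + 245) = (p + 5)/(p - 5)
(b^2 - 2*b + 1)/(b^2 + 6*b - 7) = (b - 1)/(b + 7)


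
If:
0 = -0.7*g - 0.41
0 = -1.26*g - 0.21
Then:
No Solution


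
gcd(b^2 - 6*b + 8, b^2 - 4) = b - 2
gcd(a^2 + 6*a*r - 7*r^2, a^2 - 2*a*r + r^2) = -a + r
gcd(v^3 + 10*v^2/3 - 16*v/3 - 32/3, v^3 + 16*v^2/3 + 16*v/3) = v^2 + 16*v/3 + 16/3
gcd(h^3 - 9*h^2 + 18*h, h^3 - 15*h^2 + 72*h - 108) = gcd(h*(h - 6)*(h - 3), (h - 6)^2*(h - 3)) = h^2 - 9*h + 18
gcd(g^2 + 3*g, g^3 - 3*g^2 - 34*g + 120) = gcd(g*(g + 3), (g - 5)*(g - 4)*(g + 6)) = 1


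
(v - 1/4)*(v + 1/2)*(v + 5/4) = v^3 + 3*v^2/2 + 3*v/16 - 5/32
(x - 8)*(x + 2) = x^2 - 6*x - 16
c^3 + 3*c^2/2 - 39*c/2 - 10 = (c - 4)*(c + 1/2)*(c + 5)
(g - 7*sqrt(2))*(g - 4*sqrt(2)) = g^2 - 11*sqrt(2)*g + 56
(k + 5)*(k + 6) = k^2 + 11*k + 30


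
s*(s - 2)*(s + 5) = s^3 + 3*s^2 - 10*s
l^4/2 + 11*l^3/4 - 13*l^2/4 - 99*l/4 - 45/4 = (l/2 + 1/4)*(l - 3)*(l + 3)*(l + 5)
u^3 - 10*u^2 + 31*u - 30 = (u - 5)*(u - 3)*(u - 2)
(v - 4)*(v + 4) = v^2 - 16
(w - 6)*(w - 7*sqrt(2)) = w^2 - 7*sqrt(2)*w - 6*w + 42*sqrt(2)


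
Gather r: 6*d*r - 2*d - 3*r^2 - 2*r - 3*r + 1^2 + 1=-2*d - 3*r^2 + r*(6*d - 5) + 2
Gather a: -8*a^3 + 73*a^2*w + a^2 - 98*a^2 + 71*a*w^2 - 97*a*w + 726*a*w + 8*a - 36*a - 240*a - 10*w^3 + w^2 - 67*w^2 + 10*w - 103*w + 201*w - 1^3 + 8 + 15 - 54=-8*a^3 + a^2*(73*w - 97) + a*(71*w^2 + 629*w - 268) - 10*w^3 - 66*w^2 + 108*w - 32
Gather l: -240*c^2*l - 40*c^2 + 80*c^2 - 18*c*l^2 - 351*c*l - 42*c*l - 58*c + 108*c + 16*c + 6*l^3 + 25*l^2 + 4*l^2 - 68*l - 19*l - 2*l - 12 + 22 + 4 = 40*c^2 + 66*c + 6*l^3 + l^2*(29 - 18*c) + l*(-240*c^2 - 393*c - 89) + 14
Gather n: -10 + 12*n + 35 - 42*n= 25 - 30*n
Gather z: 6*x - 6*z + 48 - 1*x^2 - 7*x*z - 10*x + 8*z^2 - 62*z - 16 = -x^2 - 4*x + 8*z^2 + z*(-7*x - 68) + 32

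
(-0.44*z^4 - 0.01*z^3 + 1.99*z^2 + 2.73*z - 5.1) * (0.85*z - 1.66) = -0.374*z^5 + 0.7219*z^4 + 1.7081*z^3 - 0.9829*z^2 - 8.8668*z + 8.466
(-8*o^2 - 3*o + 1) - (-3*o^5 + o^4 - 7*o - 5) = 3*o^5 - o^4 - 8*o^2 + 4*o + 6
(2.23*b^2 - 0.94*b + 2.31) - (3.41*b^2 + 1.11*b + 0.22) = -1.18*b^2 - 2.05*b + 2.09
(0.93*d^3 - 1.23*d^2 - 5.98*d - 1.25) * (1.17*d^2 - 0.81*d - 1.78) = 1.0881*d^5 - 2.1924*d^4 - 7.6557*d^3 + 5.5707*d^2 + 11.6569*d + 2.225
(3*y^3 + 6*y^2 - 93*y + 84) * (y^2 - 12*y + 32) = 3*y^5 - 30*y^4 - 69*y^3 + 1392*y^2 - 3984*y + 2688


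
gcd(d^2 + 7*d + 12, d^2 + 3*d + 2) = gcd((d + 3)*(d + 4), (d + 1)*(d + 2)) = 1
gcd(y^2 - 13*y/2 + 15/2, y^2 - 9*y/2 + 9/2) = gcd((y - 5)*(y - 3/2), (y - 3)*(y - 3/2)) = y - 3/2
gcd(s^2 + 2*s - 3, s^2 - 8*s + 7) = s - 1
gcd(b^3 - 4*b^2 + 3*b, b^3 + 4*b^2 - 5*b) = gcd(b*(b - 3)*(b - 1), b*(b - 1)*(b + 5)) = b^2 - b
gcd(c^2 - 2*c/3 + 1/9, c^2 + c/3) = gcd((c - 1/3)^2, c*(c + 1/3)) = 1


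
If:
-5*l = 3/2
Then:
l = -3/10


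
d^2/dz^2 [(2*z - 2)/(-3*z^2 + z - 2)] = 4*(-(z - 1)*(6*z - 1)^2 + (9*z - 4)*(3*z^2 - z + 2))/(3*z^2 - z + 2)^3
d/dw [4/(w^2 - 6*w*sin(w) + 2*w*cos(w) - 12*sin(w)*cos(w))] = 8*(w*sin(w) + 3*w*cos(w) - w + 3*sin(w) - cos(w) + 6*cos(2*w))/((w - 6*sin(w))^2*(w + 2*cos(w))^2)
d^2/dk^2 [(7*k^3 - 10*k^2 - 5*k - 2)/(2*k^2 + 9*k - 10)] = 2*(867*k^3 - 2514*k^2 + 1692*k - 1652)/(8*k^6 + 108*k^5 + 366*k^4 - 351*k^3 - 1830*k^2 + 2700*k - 1000)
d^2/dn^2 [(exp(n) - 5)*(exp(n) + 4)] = (4*exp(n) - 1)*exp(n)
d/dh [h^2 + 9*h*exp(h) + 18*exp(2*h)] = 9*h*exp(h) + 2*h + 36*exp(2*h) + 9*exp(h)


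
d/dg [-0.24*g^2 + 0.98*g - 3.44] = 0.98 - 0.48*g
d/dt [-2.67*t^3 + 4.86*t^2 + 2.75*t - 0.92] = -8.01*t^2 + 9.72*t + 2.75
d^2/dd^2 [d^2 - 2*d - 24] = 2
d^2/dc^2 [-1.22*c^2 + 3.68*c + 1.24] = -2.44000000000000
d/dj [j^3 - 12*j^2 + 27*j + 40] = 3*j^2 - 24*j + 27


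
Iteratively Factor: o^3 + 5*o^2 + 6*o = (o + 2)*(o^2 + 3*o) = (o + 2)*(o + 3)*(o)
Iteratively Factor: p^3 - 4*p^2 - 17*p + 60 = (p - 3)*(p^2 - p - 20) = (p - 5)*(p - 3)*(p + 4)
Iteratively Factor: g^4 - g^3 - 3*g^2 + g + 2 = (g - 1)*(g^3 - 3*g - 2) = (g - 1)*(g + 1)*(g^2 - g - 2) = (g - 2)*(g - 1)*(g + 1)*(g + 1)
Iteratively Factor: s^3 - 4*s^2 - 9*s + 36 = (s - 4)*(s^2 - 9) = (s - 4)*(s - 3)*(s + 3)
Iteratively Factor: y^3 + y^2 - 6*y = (y - 2)*(y^2 + 3*y) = y*(y - 2)*(y + 3)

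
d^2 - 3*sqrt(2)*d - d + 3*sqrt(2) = (d - 1)*(d - 3*sqrt(2))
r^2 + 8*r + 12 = (r + 2)*(r + 6)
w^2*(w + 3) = w^3 + 3*w^2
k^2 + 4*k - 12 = (k - 2)*(k + 6)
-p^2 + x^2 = (-p + x)*(p + x)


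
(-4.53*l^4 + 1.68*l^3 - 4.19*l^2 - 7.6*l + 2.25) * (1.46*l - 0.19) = -6.6138*l^5 + 3.3135*l^4 - 6.4366*l^3 - 10.2999*l^2 + 4.729*l - 0.4275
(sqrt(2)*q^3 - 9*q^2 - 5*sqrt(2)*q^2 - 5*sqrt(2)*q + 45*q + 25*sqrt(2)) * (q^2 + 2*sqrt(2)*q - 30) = sqrt(2)*q^5 - 5*sqrt(2)*q^4 - 5*q^4 - 53*sqrt(2)*q^3 + 25*q^3 + 250*q^2 + 265*sqrt(2)*q^2 - 1250*q + 150*sqrt(2)*q - 750*sqrt(2)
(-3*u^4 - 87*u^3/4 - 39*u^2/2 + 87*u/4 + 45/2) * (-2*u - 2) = 6*u^5 + 99*u^4/2 + 165*u^3/2 - 9*u^2/2 - 177*u/2 - 45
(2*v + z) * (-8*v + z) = -16*v^2 - 6*v*z + z^2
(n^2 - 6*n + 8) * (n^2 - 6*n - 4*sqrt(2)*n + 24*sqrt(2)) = n^4 - 12*n^3 - 4*sqrt(2)*n^3 + 44*n^2 + 48*sqrt(2)*n^2 - 176*sqrt(2)*n - 48*n + 192*sqrt(2)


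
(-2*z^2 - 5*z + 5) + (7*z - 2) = -2*z^2 + 2*z + 3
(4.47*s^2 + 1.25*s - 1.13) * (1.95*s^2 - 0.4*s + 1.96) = 8.7165*s^4 + 0.6495*s^3 + 6.0577*s^2 + 2.902*s - 2.2148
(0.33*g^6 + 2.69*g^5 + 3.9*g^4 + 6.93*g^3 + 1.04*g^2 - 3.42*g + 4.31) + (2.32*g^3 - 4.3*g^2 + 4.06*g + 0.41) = 0.33*g^6 + 2.69*g^5 + 3.9*g^4 + 9.25*g^3 - 3.26*g^2 + 0.64*g + 4.72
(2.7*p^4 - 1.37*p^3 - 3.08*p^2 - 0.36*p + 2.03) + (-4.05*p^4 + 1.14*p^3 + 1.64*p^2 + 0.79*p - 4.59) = -1.35*p^4 - 0.23*p^3 - 1.44*p^2 + 0.43*p - 2.56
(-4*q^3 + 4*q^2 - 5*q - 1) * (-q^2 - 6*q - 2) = 4*q^5 + 20*q^4 - 11*q^3 + 23*q^2 + 16*q + 2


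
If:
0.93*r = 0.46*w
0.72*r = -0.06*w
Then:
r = 0.00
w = 0.00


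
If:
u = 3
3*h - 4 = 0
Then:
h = 4/3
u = 3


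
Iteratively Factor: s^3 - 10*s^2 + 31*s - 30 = (s - 5)*(s^2 - 5*s + 6) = (s - 5)*(s - 3)*(s - 2)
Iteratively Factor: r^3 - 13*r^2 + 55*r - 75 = (r - 5)*(r^2 - 8*r + 15) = (r - 5)^2*(r - 3)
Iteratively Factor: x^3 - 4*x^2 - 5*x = (x + 1)*(x^2 - 5*x) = x*(x + 1)*(x - 5)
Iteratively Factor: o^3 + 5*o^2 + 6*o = (o + 2)*(o^2 + 3*o) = o*(o + 2)*(o + 3)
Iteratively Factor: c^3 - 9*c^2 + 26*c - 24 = (c - 4)*(c^2 - 5*c + 6) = (c - 4)*(c - 3)*(c - 2)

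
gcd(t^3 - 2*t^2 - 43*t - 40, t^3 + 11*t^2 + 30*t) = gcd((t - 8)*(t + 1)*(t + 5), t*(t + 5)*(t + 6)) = t + 5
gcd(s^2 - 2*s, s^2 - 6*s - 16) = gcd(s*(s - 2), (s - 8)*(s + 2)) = 1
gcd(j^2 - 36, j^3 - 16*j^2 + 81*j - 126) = j - 6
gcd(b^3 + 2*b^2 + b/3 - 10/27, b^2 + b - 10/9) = b + 5/3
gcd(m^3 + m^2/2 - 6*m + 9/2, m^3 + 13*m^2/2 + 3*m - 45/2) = m^2 + 3*m/2 - 9/2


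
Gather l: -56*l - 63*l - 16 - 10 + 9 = -119*l - 17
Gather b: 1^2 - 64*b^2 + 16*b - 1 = -64*b^2 + 16*b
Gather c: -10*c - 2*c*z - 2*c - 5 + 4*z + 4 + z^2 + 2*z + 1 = c*(-2*z - 12) + z^2 + 6*z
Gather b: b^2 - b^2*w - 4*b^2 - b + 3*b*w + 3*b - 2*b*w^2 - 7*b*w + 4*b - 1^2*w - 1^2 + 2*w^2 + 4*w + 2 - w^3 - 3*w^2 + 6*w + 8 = b^2*(-w - 3) + b*(-2*w^2 - 4*w + 6) - w^3 - w^2 + 9*w + 9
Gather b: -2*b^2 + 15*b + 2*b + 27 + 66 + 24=-2*b^2 + 17*b + 117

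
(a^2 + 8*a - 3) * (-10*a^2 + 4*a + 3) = -10*a^4 - 76*a^3 + 65*a^2 + 12*a - 9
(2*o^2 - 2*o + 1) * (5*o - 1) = 10*o^3 - 12*o^2 + 7*o - 1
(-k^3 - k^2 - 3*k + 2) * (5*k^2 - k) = -5*k^5 - 4*k^4 - 14*k^3 + 13*k^2 - 2*k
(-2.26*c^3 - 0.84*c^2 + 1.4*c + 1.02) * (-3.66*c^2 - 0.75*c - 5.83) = 8.2716*c^5 + 4.7694*c^4 + 8.6818*c^3 + 0.114*c^2 - 8.927*c - 5.9466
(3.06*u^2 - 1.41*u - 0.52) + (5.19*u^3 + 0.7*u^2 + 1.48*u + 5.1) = 5.19*u^3 + 3.76*u^2 + 0.0700000000000001*u + 4.58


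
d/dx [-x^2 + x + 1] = 1 - 2*x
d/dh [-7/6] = 0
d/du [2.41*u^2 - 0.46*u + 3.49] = 4.82*u - 0.46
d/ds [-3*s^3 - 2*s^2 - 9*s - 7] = -9*s^2 - 4*s - 9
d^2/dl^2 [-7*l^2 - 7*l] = -14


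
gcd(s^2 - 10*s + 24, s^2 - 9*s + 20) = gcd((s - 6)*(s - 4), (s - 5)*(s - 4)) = s - 4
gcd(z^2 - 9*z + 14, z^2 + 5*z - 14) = z - 2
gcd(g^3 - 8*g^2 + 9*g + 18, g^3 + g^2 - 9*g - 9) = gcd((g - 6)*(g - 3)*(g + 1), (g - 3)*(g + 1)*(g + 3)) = g^2 - 2*g - 3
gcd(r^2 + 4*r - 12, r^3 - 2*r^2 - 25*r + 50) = r - 2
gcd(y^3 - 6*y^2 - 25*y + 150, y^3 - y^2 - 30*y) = y^2 - y - 30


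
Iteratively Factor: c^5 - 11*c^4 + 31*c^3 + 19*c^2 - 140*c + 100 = (c - 1)*(c^4 - 10*c^3 + 21*c^2 + 40*c - 100) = (c - 5)*(c - 1)*(c^3 - 5*c^2 - 4*c + 20) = (c - 5)^2*(c - 1)*(c^2 - 4) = (c - 5)^2*(c - 1)*(c + 2)*(c - 2)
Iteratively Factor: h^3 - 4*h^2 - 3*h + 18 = (h - 3)*(h^2 - h - 6) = (h - 3)*(h + 2)*(h - 3)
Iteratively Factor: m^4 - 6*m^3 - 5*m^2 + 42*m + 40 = (m - 5)*(m^3 - m^2 - 10*m - 8) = (m - 5)*(m + 2)*(m^2 - 3*m - 4) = (m - 5)*(m - 4)*(m + 2)*(m + 1)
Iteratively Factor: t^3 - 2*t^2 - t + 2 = (t - 2)*(t^2 - 1) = (t - 2)*(t + 1)*(t - 1)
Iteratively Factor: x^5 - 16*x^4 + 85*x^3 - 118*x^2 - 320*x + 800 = (x - 4)*(x^4 - 12*x^3 + 37*x^2 + 30*x - 200) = (x - 5)*(x - 4)*(x^3 - 7*x^2 + 2*x + 40) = (x - 5)^2*(x - 4)*(x^2 - 2*x - 8) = (x - 5)^2*(x - 4)*(x + 2)*(x - 4)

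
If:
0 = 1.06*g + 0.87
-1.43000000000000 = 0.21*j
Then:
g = -0.82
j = -6.81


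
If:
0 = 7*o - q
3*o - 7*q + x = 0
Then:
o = x/46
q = 7*x/46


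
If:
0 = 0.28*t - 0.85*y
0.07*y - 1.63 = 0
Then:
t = 70.69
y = 23.29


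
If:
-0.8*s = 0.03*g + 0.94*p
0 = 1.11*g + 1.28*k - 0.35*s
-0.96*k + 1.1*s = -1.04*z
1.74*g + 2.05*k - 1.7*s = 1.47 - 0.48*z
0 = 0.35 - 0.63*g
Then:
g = 0.56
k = -0.79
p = 0.93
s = -1.12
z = 0.45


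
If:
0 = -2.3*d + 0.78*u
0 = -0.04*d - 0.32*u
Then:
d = 0.00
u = 0.00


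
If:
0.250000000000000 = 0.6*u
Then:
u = 0.42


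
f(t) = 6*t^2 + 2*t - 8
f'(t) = 12*t + 2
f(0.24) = -7.17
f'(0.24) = 4.88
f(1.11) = 1.61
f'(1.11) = 15.32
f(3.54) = 74.27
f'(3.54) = 44.48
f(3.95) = 93.52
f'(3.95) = 49.40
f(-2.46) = 23.39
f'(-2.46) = -27.52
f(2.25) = 26.88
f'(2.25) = 29.00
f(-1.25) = -1.12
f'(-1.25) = -13.00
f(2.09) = 22.39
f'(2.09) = 27.08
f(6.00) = 220.00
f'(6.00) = 74.00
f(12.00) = 880.00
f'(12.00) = 146.00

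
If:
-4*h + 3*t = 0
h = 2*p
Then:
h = 3*t/4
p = 3*t/8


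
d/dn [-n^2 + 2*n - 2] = 2 - 2*n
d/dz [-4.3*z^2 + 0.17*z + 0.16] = 0.17 - 8.6*z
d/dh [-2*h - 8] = -2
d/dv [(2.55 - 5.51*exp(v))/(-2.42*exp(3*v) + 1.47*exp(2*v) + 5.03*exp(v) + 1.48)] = (-26.6684*exp(3*v) + 26.6127*exp(2*v) - 7.497*exp(v) - 20.9813)*exp(v)/(5.8564*exp(6*v) - 7.1148*exp(5*v) - 22.1843*exp(4*v) + 7.625*exp(3*v) + 29.6521*exp(2*v) + 14.8888*exp(v) + 2.1904)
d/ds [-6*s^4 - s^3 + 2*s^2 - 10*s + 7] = -24*s^3 - 3*s^2 + 4*s - 10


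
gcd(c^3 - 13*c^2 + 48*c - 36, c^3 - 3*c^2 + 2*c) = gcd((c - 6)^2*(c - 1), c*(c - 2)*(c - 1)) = c - 1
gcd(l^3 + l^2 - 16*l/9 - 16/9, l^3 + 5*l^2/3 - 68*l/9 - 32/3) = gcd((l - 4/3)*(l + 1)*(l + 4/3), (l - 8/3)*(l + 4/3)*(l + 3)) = l + 4/3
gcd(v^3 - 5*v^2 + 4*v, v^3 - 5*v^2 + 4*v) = v^3 - 5*v^2 + 4*v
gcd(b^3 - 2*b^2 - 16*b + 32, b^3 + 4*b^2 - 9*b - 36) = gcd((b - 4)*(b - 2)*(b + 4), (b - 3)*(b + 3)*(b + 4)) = b + 4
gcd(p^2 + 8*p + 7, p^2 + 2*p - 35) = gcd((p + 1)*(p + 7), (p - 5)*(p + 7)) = p + 7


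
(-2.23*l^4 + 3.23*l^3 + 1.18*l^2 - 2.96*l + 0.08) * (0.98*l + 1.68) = -2.1854*l^5 - 0.581*l^4 + 6.5828*l^3 - 0.9184*l^2 - 4.8944*l + 0.1344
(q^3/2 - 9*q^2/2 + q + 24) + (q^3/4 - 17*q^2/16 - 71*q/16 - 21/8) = 3*q^3/4 - 89*q^2/16 - 55*q/16 + 171/8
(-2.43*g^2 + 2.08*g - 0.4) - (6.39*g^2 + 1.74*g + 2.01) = -8.82*g^2 + 0.34*g - 2.41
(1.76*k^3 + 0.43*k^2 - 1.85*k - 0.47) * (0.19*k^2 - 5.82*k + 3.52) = 0.3344*k^5 - 10.1615*k^4 + 3.3411*k^3 + 12.1913*k^2 - 3.7766*k - 1.6544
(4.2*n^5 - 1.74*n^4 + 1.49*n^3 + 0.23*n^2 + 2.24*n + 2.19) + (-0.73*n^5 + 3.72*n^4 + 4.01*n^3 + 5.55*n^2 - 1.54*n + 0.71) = 3.47*n^5 + 1.98*n^4 + 5.5*n^3 + 5.78*n^2 + 0.7*n + 2.9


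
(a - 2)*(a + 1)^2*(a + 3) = a^4 + 3*a^3 - 3*a^2 - 11*a - 6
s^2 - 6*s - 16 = (s - 8)*(s + 2)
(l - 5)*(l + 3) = l^2 - 2*l - 15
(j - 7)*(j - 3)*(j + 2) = j^3 - 8*j^2 + j + 42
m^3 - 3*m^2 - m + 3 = (m - 3)*(m - 1)*(m + 1)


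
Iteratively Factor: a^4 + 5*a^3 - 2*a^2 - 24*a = (a + 4)*(a^3 + a^2 - 6*a) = (a + 3)*(a + 4)*(a^2 - 2*a) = (a - 2)*(a + 3)*(a + 4)*(a)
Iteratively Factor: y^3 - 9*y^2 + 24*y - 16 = (y - 4)*(y^2 - 5*y + 4) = (y - 4)*(y - 1)*(y - 4)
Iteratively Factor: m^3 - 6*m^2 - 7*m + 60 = (m + 3)*(m^2 - 9*m + 20) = (m - 5)*(m + 3)*(m - 4)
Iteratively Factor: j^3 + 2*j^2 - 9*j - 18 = (j + 2)*(j^2 - 9) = (j + 2)*(j + 3)*(j - 3)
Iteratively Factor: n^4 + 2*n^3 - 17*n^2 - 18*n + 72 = (n - 3)*(n^3 + 5*n^2 - 2*n - 24) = (n - 3)*(n + 4)*(n^2 + n - 6) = (n - 3)*(n + 3)*(n + 4)*(n - 2)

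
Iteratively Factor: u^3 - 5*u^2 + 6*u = (u)*(u^2 - 5*u + 6) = u*(u - 3)*(u - 2)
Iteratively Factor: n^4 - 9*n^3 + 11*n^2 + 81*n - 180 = (n - 5)*(n^3 - 4*n^2 - 9*n + 36) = (n - 5)*(n - 4)*(n^2 - 9) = (n - 5)*(n - 4)*(n + 3)*(n - 3)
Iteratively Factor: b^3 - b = (b - 1)*(b^2 + b) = b*(b - 1)*(b + 1)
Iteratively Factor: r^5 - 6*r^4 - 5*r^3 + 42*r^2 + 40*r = (r)*(r^4 - 6*r^3 - 5*r^2 + 42*r + 40) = r*(r - 5)*(r^3 - r^2 - 10*r - 8) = r*(r - 5)*(r - 4)*(r^2 + 3*r + 2) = r*(r - 5)*(r - 4)*(r + 2)*(r + 1)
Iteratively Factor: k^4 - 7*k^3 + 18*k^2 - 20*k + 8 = (k - 2)*(k^3 - 5*k^2 + 8*k - 4) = (k - 2)^2*(k^2 - 3*k + 2) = (k - 2)^2*(k - 1)*(k - 2)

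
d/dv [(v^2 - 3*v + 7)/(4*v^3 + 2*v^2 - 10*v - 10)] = (-v^4 + 6*v^3 - 22*v^2 - 12*v + 25)/(4*v^6 + 4*v^5 - 19*v^4 - 30*v^3 + 15*v^2 + 50*v + 25)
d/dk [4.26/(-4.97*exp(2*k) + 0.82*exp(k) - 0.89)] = (42.3444*exp(k) - 3.4932)*exp(k)/(4.97*exp(2*k) - 0.82*exp(k) + 0.89)^2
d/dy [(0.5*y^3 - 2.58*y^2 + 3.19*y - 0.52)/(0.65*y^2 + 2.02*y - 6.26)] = (0.325*y^4 + 2.02*y^3 - 16.6751*y^2 + 32.9776*y - 18.919)/(0.4225*y^4 + 2.626*y^3 - 4.0576*y^2 - 25.2904*y + 39.1876)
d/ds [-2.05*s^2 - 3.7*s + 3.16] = -4.1*s - 3.7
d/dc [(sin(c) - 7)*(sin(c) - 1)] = 2*(sin(c) - 4)*cos(c)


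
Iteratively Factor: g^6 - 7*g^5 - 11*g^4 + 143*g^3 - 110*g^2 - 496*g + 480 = (g - 3)*(g^5 - 4*g^4 - 23*g^3 + 74*g^2 + 112*g - 160) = (g - 3)*(g + 2)*(g^4 - 6*g^3 - 11*g^2 + 96*g - 80) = (g - 5)*(g - 3)*(g + 2)*(g^3 - g^2 - 16*g + 16) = (g - 5)*(g - 3)*(g + 2)*(g + 4)*(g^2 - 5*g + 4) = (g - 5)*(g - 4)*(g - 3)*(g + 2)*(g + 4)*(g - 1)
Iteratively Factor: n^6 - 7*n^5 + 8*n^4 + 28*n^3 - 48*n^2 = (n)*(n^5 - 7*n^4 + 8*n^3 + 28*n^2 - 48*n) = n*(n - 3)*(n^4 - 4*n^3 - 4*n^2 + 16*n) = n*(n - 3)*(n + 2)*(n^3 - 6*n^2 + 8*n) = n*(n - 4)*(n - 3)*(n + 2)*(n^2 - 2*n) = n*(n - 4)*(n - 3)*(n - 2)*(n + 2)*(n)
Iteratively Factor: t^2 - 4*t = (t)*(t - 4)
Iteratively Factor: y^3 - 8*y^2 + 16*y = (y - 4)*(y^2 - 4*y) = y*(y - 4)*(y - 4)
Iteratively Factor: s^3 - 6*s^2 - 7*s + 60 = (s + 3)*(s^2 - 9*s + 20) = (s - 5)*(s + 3)*(s - 4)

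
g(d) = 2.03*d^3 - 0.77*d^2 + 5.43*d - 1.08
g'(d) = 6.09*d^2 - 1.54*d + 5.43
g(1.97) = 22.15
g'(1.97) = 26.03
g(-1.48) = -17.38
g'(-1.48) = 21.05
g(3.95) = 133.46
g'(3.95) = 94.37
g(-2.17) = -37.23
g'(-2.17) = 37.45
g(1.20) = 7.84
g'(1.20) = 12.35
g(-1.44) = -16.56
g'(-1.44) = 20.28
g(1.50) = 12.18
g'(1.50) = 16.82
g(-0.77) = -6.64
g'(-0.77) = 10.23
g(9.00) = 1465.29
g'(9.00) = 484.86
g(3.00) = 63.09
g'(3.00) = 55.62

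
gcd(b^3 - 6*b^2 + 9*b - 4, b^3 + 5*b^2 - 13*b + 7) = b^2 - 2*b + 1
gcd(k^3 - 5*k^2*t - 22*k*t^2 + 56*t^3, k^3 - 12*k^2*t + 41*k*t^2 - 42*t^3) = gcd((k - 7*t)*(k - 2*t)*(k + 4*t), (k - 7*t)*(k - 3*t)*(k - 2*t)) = k^2 - 9*k*t + 14*t^2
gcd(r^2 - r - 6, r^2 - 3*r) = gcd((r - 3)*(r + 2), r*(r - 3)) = r - 3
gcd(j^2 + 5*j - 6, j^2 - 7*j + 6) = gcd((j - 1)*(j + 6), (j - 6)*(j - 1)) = j - 1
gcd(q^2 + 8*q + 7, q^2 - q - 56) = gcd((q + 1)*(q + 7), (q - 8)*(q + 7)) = q + 7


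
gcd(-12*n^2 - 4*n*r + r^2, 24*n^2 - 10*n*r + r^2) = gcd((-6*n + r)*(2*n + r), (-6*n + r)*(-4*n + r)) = -6*n + r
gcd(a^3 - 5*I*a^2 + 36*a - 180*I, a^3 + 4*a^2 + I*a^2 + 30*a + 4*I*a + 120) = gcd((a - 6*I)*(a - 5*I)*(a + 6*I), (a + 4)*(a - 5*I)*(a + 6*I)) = a^2 + I*a + 30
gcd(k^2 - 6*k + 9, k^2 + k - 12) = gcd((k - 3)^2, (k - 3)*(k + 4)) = k - 3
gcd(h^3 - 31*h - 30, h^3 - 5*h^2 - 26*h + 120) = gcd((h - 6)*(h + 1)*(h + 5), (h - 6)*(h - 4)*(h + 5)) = h^2 - h - 30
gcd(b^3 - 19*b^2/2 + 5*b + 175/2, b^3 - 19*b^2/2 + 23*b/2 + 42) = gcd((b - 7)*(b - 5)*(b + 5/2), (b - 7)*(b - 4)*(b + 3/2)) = b - 7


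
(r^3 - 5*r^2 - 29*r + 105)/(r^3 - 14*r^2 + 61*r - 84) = (r + 5)/(r - 4)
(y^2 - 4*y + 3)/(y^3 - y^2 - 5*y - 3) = (y - 1)/(y^2 + 2*y + 1)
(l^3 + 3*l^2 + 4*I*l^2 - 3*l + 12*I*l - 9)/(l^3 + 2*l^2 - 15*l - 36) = (l^2 + 4*I*l - 3)/(l^2 - l - 12)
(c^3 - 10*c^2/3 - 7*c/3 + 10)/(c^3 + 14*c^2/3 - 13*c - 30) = (c - 2)/(c + 6)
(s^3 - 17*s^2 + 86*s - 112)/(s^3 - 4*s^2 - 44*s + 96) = (s - 7)/(s + 6)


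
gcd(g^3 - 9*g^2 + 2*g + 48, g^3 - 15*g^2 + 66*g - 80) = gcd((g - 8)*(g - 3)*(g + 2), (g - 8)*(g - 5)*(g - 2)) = g - 8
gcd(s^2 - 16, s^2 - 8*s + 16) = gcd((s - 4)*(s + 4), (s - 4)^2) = s - 4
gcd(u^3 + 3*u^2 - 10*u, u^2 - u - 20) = 1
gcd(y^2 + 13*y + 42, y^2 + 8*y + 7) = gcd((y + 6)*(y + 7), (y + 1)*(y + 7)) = y + 7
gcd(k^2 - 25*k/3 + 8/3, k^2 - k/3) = k - 1/3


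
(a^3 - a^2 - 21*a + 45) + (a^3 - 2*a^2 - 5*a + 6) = 2*a^3 - 3*a^2 - 26*a + 51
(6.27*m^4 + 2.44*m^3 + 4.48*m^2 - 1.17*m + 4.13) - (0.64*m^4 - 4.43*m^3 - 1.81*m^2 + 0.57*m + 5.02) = 5.63*m^4 + 6.87*m^3 + 6.29*m^2 - 1.74*m - 0.89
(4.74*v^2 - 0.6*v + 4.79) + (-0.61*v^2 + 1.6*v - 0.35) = 4.13*v^2 + 1.0*v + 4.44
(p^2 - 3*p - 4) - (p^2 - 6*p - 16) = 3*p + 12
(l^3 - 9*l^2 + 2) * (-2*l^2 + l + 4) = -2*l^5 + 19*l^4 - 5*l^3 - 40*l^2 + 2*l + 8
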